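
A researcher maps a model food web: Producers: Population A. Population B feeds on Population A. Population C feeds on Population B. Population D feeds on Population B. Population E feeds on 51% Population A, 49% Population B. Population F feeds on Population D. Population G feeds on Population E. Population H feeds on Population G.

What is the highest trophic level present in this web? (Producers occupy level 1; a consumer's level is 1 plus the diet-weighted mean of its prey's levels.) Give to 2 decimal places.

Population B: 1 + 1 = 2
Population C: 1 + 2 = 3
Population D: 1 + 2 = 3
Population E: 1 + (0.51×1 + 0.49×2) = 2.49
Population F: 1 + 3 = 4
Population G: 1 + 2.49 = 3.49
Population H: 1 + 3.49 = 4.49

4.49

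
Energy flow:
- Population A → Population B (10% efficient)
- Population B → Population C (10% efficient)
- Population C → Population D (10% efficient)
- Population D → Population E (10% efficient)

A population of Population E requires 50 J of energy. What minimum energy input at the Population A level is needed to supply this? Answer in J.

Cumulative transfer efficiency: 0.1 × 0.1 × 0.1 × 0.1 = 0.0001
Population A energy = 50 / 0.0001 = 500000 J

500000 J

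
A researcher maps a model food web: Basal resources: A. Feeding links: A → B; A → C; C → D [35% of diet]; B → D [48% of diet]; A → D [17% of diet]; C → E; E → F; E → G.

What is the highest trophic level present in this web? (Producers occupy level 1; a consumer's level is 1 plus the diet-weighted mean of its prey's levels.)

4

B: 1 + 1 = 2
C: 1 + 1 = 2
D: 1 + (0.35×2 + 0.48×2 + 0.17×1) = 2.83
E: 1 + 2 = 3
F: 1 + 3 = 4
G: 1 + 3 = 4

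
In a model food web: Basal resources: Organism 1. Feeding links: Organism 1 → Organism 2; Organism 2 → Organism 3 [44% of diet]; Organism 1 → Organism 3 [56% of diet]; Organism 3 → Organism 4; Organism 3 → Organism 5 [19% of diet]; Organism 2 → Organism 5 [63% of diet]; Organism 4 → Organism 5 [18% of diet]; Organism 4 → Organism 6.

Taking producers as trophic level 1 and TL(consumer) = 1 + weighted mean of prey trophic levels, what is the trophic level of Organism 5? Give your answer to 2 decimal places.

Organism 2: 1 + 1 = 2
Organism 3: 1 + (0.44×2 + 0.56×1) = 2.44
Organism 4: 1 + 2.44 = 3.44
Organism 5: 1 + (0.19×2.44 + 0.63×2 + 0.18×3.44) = 3.3428
Organism 6: 1 + 3.44 = 4.44

3.34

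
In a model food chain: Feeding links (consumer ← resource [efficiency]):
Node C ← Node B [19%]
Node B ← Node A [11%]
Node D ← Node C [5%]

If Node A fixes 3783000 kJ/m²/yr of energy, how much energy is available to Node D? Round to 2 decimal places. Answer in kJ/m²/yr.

3953.24 kJ/m²/yr

Node B: 3783000 × 0.11 = 416130 kJ/m²/yr
Node C: 416130 × 0.19 = 79064.7 kJ/m²/yr
Node D: 79064.7 × 0.05 = 3953.235 kJ/m²/yr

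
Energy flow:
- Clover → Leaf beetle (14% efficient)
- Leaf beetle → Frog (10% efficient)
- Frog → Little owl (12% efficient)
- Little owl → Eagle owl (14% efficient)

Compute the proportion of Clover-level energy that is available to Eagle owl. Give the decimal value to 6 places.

0.000235

Product of link efficiencies: 0.14 × 0.1 × 0.12 × 0.14 = 0.0002352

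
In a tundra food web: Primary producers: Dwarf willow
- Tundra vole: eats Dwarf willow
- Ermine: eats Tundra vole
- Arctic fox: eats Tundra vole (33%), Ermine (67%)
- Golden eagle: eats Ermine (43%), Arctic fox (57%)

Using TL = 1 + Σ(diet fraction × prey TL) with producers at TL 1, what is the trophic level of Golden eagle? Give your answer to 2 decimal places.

4.38

Tundra vole: 1 + 1 = 2
Ermine: 1 + 2 = 3
Arctic fox: 1 + (0.33×2 + 0.67×3) = 3.67
Golden eagle: 1 + (0.43×3 + 0.57×3.67) = 4.3819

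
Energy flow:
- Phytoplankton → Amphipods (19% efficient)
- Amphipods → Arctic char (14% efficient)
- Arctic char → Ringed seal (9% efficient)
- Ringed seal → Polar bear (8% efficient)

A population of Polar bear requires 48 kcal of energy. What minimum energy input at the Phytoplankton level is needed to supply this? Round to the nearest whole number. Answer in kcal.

250627 kcal

Cumulative transfer efficiency: 0.19 × 0.14 × 0.09 × 0.08 = 0.00019152
Phytoplankton energy = 48 / 0.00019152 = 250627 kcal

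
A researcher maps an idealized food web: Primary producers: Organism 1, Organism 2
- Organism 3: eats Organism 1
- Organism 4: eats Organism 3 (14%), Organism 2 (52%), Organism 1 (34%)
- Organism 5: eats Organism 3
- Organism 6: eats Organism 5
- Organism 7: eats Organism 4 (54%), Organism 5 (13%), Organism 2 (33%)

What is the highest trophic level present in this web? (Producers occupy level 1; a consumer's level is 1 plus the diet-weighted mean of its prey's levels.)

4

Organism 3: 1 + 1 = 2
Organism 4: 1 + (0.14×2 + 0.52×1 + 0.34×1) = 2.14
Organism 5: 1 + 2 = 3
Organism 6: 1 + 3 = 4
Organism 7: 1 + (0.54×2.14 + 0.13×3 + 0.33×1) = 2.8756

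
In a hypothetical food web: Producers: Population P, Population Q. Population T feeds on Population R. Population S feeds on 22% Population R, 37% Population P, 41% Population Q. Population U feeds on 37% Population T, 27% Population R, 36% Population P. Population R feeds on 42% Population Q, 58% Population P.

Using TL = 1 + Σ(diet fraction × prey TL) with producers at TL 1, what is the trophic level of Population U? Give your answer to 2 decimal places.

3.01

Population R: 1 + (0.42×1 + 0.58×1) = 2
Population S: 1 + (0.22×2 + 0.37×1 + 0.41×1) = 2.22
Population T: 1 + 2 = 3
Population U: 1 + (0.37×3 + 0.27×2 + 0.36×1) = 3.01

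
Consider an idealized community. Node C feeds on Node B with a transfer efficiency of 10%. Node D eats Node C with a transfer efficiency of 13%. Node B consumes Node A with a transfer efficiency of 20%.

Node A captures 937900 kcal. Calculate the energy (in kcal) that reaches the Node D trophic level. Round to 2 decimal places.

Node B: 937900 × 0.2 = 187580 kcal
Node C: 187580 × 0.1 = 18758 kcal
Node D: 18758 × 0.13 = 2438.54 kcal

2438.54 kcal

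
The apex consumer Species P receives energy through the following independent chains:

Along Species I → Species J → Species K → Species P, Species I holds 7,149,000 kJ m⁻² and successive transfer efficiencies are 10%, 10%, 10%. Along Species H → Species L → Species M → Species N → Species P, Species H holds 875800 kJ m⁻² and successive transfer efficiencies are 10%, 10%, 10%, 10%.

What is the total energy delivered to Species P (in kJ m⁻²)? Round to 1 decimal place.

Via Species I: 7149000 × 0.1 × 0.1 × 0.1 = 7149 kJ m⁻²
Via Species H: 875800 × 0.1 × 0.1 × 0.1 × 0.1 = 87.58 kJ m⁻²
Total at Species P: 7149 + 87.58 = 7236.58 kJ m⁻²

7236.6 kJ m⁻²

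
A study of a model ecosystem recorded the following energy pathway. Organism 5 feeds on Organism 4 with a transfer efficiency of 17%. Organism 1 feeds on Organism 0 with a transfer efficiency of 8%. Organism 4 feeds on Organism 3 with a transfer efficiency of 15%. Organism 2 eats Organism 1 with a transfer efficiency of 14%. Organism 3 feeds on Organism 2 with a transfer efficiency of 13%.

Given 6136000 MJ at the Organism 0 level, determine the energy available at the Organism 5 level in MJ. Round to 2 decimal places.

227.82 MJ

Organism 1: 6136000 × 0.08 = 490880 MJ
Organism 2: 490880 × 0.14 = 68723.2 MJ
Organism 3: 68723.2 × 0.13 = 8934.016 MJ
Organism 4: 8934.016 × 0.15 = 1340.1024 MJ
Organism 5: 1340.1024 × 0.17 = 227.817408 MJ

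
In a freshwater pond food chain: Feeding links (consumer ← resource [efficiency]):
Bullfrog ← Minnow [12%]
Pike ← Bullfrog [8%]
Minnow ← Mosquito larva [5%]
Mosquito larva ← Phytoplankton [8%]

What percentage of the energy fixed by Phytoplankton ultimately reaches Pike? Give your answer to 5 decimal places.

Product of link efficiencies: 0.08 × 0.05 × 0.12 × 0.08 = 0.0000384
As a percentage: 0.0000384 × 100 = 0.00384%

0.00384%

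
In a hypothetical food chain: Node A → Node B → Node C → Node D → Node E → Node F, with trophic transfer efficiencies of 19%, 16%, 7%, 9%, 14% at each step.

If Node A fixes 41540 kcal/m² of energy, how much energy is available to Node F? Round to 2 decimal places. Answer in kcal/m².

1.11 kcal/m²

Node B: 41540 × 0.19 = 7892.6 kcal/m²
Node C: 7892.6 × 0.16 = 1262.816 kcal/m²
Node D: 1262.816 × 0.07 = 88.39712 kcal/m²
Node E: 88.39712 × 0.09 = 7.9557408 kcal/m²
Node F: 7.9557408 × 0.14 = 1.113803712 kcal/m²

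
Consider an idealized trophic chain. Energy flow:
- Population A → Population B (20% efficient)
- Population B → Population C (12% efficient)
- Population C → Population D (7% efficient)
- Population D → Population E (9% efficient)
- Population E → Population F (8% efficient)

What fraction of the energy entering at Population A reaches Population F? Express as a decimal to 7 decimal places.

0.0000121

Product of link efficiencies: 0.2 × 0.12 × 0.07 × 0.09 × 0.08 = 0.000012096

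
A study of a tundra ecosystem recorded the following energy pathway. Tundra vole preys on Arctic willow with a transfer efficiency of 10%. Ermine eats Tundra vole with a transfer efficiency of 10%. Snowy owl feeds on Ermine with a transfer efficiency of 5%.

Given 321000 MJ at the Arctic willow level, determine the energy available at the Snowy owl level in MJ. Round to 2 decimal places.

160.50 MJ

Tundra vole: 321000 × 0.1 = 32100 MJ
Ermine: 32100 × 0.1 = 3210 MJ
Snowy owl: 3210 × 0.05 = 160.5 MJ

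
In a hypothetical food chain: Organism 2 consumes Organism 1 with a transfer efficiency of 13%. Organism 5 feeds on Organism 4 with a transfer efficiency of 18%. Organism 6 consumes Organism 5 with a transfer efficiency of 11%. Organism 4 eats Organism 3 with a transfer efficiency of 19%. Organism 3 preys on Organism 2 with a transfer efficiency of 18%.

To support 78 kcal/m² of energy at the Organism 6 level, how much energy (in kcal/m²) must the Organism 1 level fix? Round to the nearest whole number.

Cumulative transfer efficiency: 0.13 × 0.18 × 0.19 × 0.18 × 0.11 = 0.0000880308
Organism 1 energy = 78 / 0.0000880308 = 886054 kcal/m²

886054 kcal/m²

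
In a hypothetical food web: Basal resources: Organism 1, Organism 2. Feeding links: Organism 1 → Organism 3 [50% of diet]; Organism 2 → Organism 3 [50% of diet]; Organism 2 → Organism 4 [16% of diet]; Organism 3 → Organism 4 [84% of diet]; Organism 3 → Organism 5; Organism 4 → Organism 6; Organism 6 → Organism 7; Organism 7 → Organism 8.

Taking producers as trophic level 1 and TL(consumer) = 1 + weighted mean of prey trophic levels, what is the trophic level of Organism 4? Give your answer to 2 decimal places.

2.84

Organism 3: 1 + (0.5×1 + 0.5×1) = 2
Organism 4: 1 + (0.16×1 + 0.84×2) = 2.84
Organism 5: 1 + 2 = 3
Organism 6: 1 + 2.84 = 3.84
Organism 7: 1 + 3.84 = 4.84
Organism 8: 1 + 4.84 = 5.84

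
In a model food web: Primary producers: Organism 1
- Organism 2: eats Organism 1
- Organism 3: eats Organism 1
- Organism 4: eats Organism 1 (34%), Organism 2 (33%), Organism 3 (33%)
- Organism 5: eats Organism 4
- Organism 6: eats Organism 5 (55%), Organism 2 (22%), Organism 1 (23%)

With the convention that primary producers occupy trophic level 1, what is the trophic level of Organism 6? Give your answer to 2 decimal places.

Organism 2: 1 + 1 = 2
Organism 3: 1 + 1 = 2
Organism 4: 1 + (0.34×1 + 0.33×2 + 0.33×2) = 2.66
Organism 5: 1 + 2.66 = 3.66
Organism 6: 1 + (0.55×3.66 + 0.22×2 + 0.23×1) = 3.683

3.68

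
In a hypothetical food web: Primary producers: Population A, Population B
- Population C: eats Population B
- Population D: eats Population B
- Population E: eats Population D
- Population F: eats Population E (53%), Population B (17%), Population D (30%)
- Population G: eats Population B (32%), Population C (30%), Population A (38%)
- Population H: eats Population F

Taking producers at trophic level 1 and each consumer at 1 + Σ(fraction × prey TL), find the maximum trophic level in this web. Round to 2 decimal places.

Population C: 1 + 1 = 2
Population D: 1 + 1 = 2
Population E: 1 + 2 = 3
Population F: 1 + (0.53×3 + 0.17×1 + 0.3×2) = 3.36
Population G: 1 + (0.32×1 + 0.3×2 + 0.38×1) = 2.3
Population H: 1 + 3.36 = 4.36

4.36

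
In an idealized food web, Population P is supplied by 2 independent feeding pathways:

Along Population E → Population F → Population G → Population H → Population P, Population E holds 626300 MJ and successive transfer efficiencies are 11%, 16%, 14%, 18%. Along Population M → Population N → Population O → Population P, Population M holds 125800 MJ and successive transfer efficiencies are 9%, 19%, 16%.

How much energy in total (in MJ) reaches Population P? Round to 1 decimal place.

622.0 MJ

Via Population E: 626300 × 0.11 × 0.16 × 0.14 × 0.18 = 277.776576 MJ
Via Population M: 125800 × 0.09 × 0.19 × 0.16 = 344.1888 MJ
Total at Population P: 277.776576 + 344.1888 = 621.965376 MJ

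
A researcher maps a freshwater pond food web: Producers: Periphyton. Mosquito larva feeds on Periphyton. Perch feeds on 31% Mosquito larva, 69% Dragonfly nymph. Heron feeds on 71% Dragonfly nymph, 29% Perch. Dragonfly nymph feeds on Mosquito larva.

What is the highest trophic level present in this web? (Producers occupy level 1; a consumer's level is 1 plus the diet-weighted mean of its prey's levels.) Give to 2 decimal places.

Mosquito larva: 1 + 1 = 2
Dragonfly nymph: 1 + 2 = 3
Perch: 1 + (0.31×2 + 0.69×3) = 3.69
Heron: 1 + (0.71×3 + 0.29×3.69) = 4.2001

4.20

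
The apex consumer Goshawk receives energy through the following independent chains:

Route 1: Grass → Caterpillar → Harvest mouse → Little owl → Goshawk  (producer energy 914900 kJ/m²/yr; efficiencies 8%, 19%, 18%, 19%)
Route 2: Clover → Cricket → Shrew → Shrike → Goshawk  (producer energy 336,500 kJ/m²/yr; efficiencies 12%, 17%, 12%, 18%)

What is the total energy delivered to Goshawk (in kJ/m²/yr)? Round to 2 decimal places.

623.88 kJ/m²/yr

Route 1: 914900 × 0.08 × 0.19 × 0.18 × 0.19 = 475.601616 kJ/m²/yr
Route 2: 336500 × 0.12 × 0.17 × 0.12 × 0.18 = 148.27536 kJ/m²/yr
Total at Goshawk: 475.601616 + 148.27536 = 623.876976 kJ/m²/yr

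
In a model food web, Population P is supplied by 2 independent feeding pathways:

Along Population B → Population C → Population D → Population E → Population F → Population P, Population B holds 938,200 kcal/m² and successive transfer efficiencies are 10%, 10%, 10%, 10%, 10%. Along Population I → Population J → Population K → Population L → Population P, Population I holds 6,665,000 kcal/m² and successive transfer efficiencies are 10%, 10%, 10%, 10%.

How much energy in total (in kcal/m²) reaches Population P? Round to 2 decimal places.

Via Population B: 938200 × 0.1 × 0.1 × 0.1 × 0.1 × 0.1 = 9.382 kcal/m²
Via Population I: 6665000 × 0.1 × 0.1 × 0.1 × 0.1 = 666.5 kcal/m²
Total at Population P: 9.382 + 666.5 = 675.882 kcal/m²

675.88 kcal/m²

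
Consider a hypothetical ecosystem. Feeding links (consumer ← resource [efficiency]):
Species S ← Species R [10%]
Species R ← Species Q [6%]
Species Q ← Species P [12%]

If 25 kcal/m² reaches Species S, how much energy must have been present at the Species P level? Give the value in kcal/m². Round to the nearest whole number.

34722 kcal/m²

Cumulative transfer efficiency: 0.12 × 0.06 × 0.1 = 0.00072
Species P energy = 25 / 0.00072 = 34722 kcal/m²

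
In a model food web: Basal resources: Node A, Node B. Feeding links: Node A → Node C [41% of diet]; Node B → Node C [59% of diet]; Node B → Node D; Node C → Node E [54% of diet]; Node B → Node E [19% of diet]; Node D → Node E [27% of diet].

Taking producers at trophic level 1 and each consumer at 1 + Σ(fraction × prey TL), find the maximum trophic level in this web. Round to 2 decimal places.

Node C: 1 + (0.41×1 + 0.59×1) = 2
Node D: 1 + 1 = 2
Node E: 1 + (0.54×2 + 0.19×1 + 0.27×2) = 2.81

2.81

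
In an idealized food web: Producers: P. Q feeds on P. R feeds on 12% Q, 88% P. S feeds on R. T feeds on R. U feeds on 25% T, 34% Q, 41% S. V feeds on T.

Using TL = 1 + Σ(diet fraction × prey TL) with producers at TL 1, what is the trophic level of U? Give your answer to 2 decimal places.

3.74

Q: 1 + 1 = 2
R: 1 + (0.12×2 + 0.88×1) = 2.12
S: 1 + 2.12 = 3.12
T: 1 + 2.12 = 3.12
U: 1 + (0.25×3.12 + 0.34×2 + 0.41×3.12) = 3.7392
V: 1 + 3.12 = 4.12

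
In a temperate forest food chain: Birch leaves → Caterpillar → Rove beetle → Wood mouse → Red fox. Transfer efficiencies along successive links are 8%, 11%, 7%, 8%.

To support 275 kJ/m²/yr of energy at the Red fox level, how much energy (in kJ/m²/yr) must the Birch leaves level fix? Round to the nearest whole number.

Cumulative transfer efficiency: 0.08 × 0.11 × 0.07 × 0.08 = 0.00004928
Birch leaves energy = 275 / 0.00004928 = 5580357 kJ/m²/yr

5580357 kJ/m²/yr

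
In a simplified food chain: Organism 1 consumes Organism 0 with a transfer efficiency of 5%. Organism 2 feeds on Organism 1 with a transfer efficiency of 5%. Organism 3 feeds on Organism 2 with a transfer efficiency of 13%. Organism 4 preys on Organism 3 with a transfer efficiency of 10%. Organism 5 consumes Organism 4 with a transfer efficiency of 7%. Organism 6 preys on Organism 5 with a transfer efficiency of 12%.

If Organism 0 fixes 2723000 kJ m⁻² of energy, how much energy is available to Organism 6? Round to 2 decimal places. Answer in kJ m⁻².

0.74 kJ m⁻²

Organism 1: 2723000 × 0.05 = 136150 kJ m⁻²
Organism 2: 136150 × 0.05 = 6807.5 kJ m⁻²
Organism 3: 6807.5 × 0.13 = 884.975 kJ m⁻²
Organism 4: 884.975 × 0.1 = 88.4975 kJ m⁻²
Organism 5: 88.4975 × 0.07 = 6.194825 kJ m⁻²
Organism 6: 6.194825 × 0.12 = 0.743379 kJ m⁻²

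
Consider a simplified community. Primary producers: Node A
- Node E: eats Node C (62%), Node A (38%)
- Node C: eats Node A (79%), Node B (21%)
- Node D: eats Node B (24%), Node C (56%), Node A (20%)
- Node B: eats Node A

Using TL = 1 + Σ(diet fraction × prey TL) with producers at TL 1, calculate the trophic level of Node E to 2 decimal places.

Node B: 1 + 1 = 2
Node C: 1 + (0.79×1 + 0.21×2) = 2.21
Node D: 1 + (0.24×2 + 0.56×2.21 + 0.2×1) = 2.9176
Node E: 1 + (0.62×2.21 + 0.38×1) = 2.7502

2.75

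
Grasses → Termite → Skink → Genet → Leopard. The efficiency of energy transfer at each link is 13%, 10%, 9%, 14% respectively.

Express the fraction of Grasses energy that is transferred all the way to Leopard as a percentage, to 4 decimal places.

0.0164%

Product of link efficiencies: 0.13 × 0.1 × 0.09 × 0.14 = 0.0001638
As a percentage: 0.0001638 × 100 = 0.0164%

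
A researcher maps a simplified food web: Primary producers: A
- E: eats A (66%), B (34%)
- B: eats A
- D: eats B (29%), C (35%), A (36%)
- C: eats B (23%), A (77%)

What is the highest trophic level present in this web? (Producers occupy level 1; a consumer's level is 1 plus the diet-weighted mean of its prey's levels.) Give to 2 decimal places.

2.72

B: 1 + 1 = 2
C: 1 + (0.23×2 + 0.77×1) = 2.23
D: 1 + (0.29×2 + 0.35×2.23 + 0.36×1) = 2.7205
E: 1 + (0.66×1 + 0.34×2) = 2.34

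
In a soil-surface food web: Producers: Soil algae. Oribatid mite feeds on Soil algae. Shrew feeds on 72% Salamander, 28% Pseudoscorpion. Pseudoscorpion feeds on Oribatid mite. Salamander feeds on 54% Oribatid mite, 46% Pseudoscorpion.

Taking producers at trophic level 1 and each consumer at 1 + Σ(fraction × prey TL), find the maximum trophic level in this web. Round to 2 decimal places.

4.33

Oribatid mite: 1 + 1 = 2
Pseudoscorpion: 1 + 2 = 3
Salamander: 1 + (0.54×2 + 0.46×3) = 3.46
Shrew: 1 + (0.72×3.46 + 0.28×3) = 4.3312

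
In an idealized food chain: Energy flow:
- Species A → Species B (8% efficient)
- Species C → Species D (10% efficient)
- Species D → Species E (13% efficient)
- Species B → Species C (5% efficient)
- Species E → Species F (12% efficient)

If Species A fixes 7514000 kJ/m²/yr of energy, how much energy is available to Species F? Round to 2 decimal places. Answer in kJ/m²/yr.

Species B: 7514000 × 0.08 = 601120 kJ/m²/yr
Species C: 601120 × 0.05 = 30056 kJ/m²/yr
Species D: 30056 × 0.1 = 3005.6 kJ/m²/yr
Species E: 3005.6 × 0.13 = 390.728 kJ/m²/yr
Species F: 390.728 × 0.12 = 46.88736 kJ/m²/yr

46.89 kJ/m²/yr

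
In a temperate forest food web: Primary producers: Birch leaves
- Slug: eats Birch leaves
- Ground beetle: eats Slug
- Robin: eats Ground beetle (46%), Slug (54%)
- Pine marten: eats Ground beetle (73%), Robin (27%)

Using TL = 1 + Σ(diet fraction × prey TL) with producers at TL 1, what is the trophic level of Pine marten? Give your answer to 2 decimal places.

Slug: 1 + 1 = 2
Ground beetle: 1 + 2 = 3
Robin: 1 + (0.46×3 + 0.54×2) = 3.46
Pine marten: 1 + (0.73×3 + 0.27×3.46) = 4.1242

4.12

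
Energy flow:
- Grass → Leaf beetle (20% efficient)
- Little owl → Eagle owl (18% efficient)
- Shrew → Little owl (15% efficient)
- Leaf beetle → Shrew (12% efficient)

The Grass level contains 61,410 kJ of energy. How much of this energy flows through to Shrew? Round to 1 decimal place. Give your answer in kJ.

Leaf beetle: 61410 × 0.2 = 12282 kJ
Shrew: 12282 × 0.12 = 1473.84 kJ

1473.8 kJ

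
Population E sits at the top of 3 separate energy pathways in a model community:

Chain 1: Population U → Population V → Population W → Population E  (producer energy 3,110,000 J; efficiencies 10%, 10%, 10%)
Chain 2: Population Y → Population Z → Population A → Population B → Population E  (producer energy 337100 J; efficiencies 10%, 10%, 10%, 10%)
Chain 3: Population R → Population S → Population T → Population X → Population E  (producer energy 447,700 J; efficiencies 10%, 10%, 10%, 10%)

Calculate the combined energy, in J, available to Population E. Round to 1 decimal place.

Chain 1: 3110000 × 0.1 × 0.1 × 0.1 = 3110 J
Chain 2: 337100 × 0.1 × 0.1 × 0.1 × 0.1 = 33.71 J
Chain 3: 447700 × 0.1 × 0.1 × 0.1 × 0.1 = 44.77 J
Total at Population E: 3110 + 33.71 + 44.77 = 3188.48 J

3188.5 J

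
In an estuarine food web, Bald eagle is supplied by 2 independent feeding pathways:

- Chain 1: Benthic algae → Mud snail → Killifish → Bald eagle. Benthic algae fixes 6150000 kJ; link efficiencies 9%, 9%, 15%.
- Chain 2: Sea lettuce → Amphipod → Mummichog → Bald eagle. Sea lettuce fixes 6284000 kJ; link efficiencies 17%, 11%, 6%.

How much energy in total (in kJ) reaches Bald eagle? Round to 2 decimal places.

Chain 1: 6150000 × 0.09 × 0.09 × 0.15 = 7472.25 kJ
Chain 2: 6284000 × 0.17 × 0.11 × 0.06 = 7050.648 kJ
Total at Bald eagle: 7472.25 + 7050.648 = 14522.898 kJ

14522.90 kJ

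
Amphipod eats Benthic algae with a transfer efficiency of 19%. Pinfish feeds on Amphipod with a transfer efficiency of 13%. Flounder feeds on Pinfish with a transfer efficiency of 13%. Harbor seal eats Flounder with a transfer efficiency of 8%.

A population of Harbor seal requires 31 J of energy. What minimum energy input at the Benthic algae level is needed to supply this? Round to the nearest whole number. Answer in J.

Cumulative transfer efficiency: 0.19 × 0.13 × 0.13 × 0.08 = 0.00025688
Benthic algae energy = 31 / 0.00025688 = 120679 J

120679 J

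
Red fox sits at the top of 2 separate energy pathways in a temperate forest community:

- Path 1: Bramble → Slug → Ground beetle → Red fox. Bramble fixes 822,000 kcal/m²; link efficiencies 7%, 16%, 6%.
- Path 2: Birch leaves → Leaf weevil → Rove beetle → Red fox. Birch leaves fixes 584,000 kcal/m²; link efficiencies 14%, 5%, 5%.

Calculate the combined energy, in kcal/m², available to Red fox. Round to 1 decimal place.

Path 1: 822000 × 0.07 × 0.16 × 0.06 = 552.384 kcal/m²
Path 2: 584000 × 0.14 × 0.05 × 0.05 = 204.4 kcal/m²
Total at Red fox: 552.384 + 204.4 = 756.784 kcal/m²

756.8 kcal/m²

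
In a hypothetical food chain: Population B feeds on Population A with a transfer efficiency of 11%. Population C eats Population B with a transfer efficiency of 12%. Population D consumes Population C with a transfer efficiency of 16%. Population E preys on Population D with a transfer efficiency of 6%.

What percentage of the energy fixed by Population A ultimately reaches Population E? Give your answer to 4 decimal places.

0.0127%

Product of link efficiencies: 0.11 × 0.12 × 0.16 × 0.06 = 0.00012672
As a percentage: 0.00012672 × 100 = 0.0127%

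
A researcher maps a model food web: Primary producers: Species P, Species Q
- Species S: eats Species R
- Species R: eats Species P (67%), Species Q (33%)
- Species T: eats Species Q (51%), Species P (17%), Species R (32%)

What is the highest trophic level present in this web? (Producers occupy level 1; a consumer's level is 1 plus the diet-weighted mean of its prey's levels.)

Species R: 1 + (0.67×1 + 0.33×1) = 2
Species S: 1 + 2 = 3
Species T: 1 + (0.51×1 + 0.17×1 + 0.32×2) = 2.32

3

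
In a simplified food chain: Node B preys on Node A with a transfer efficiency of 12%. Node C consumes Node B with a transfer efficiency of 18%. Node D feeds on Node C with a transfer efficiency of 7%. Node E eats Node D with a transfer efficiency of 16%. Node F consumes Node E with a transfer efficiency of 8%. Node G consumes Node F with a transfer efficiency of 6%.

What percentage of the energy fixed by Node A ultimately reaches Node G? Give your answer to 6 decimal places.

0.000116%

Product of link efficiencies: 0.12 × 0.18 × 0.07 × 0.16 × 0.08 × 0.06 = 0.000001161216
As a percentage: 0.000001161216 × 100 = 0.000116%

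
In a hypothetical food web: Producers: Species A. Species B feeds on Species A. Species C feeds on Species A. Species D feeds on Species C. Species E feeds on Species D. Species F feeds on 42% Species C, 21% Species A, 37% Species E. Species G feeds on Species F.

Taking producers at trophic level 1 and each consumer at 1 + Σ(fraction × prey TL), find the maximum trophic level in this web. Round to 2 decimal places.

Species B: 1 + 1 = 2
Species C: 1 + 1 = 2
Species D: 1 + 2 = 3
Species E: 1 + 3 = 4
Species F: 1 + (0.42×2 + 0.21×1 + 0.37×4) = 3.53
Species G: 1 + 3.53 = 4.53

4.53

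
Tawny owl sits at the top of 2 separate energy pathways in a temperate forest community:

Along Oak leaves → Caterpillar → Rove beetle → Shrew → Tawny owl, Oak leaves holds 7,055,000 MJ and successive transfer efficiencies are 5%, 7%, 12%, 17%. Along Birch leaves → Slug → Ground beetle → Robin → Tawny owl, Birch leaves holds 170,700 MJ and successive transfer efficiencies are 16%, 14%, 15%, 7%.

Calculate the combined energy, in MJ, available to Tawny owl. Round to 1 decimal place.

543.9 MJ

Via Oak leaves: 7055000 × 0.05 × 0.07 × 0.12 × 0.17 = 503.727 MJ
Via Birch leaves: 170700 × 0.16 × 0.14 × 0.15 × 0.07 = 40.14864 MJ
Total at Tawny owl: 503.727 + 40.14864 = 543.87564 MJ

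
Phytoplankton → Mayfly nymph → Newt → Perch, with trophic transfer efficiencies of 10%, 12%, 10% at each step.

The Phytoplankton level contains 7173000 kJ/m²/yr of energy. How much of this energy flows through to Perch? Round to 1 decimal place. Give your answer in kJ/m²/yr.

Mayfly nymph: 7173000 × 0.1 = 717300 kJ/m²/yr
Newt: 717300 × 0.12 = 86076 kJ/m²/yr
Perch: 86076 × 0.1 = 8607.6 kJ/m²/yr

8607.6 kJ/m²/yr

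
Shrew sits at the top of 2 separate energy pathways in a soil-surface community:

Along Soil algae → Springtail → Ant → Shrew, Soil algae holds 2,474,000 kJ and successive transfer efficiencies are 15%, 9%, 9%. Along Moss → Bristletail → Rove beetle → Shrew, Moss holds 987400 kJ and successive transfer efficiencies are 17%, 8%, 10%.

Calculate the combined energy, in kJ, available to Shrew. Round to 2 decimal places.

Via Soil algae: 2474000 × 0.15 × 0.09 × 0.09 = 3005.91 kJ
Via Moss: 987400 × 0.17 × 0.08 × 0.1 = 1342.864 kJ
Total at Shrew: 3005.91 + 1342.864 = 4348.774 kJ

4348.77 kJ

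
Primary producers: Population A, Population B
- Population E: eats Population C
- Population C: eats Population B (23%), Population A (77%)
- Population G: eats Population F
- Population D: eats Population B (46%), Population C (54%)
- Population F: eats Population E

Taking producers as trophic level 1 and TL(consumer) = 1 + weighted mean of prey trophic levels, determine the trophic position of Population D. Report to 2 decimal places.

Population C: 1 + (0.23×1 + 0.77×1) = 2
Population D: 1 + (0.46×1 + 0.54×2) = 2.54
Population E: 1 + 2 = 3
Population F: 1 + 3 = 4
Population G: 1 + 4 = 5

2.54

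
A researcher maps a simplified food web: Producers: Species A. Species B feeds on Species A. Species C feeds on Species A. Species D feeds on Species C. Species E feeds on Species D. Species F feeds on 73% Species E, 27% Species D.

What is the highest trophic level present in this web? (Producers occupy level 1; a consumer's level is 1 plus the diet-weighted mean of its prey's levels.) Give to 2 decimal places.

Species B: 1 + 1 = 2
Species C: 1 + 1 = 2
Species D: 1 + 2 = 3
Species E: 1 + 3 = 4
Species F: 1 + (0.73×4 + 0.27×3) = 4.73

4.73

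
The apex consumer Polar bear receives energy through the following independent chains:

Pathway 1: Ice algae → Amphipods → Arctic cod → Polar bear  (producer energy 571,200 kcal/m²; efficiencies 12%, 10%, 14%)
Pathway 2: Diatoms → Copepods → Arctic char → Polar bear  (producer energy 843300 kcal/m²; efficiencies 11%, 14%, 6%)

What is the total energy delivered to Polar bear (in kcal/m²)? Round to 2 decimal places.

Pathway 1: 571200 × 0.12 × 0.1 × 0.14 = 959.616 kcal/m²
Pathway 2: 843300 × 0.11 × 0.14 × 0.06 = 779.2092 kcal/m²
Total at Polar bear: 959.616 + 779.2092 = 1738.8252 kcal/m²

1738.83 kcal/m²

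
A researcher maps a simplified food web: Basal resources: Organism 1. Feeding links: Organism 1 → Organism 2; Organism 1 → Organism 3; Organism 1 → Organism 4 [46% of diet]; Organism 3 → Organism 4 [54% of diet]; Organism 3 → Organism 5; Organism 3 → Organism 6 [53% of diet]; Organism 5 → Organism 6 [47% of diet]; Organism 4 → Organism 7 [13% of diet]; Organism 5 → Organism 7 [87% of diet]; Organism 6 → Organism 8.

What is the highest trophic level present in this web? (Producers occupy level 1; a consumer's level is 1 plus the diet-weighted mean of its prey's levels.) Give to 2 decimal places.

Organism 2: 1 + 1 = 2
Organism 3: 1 + 1 = 2
Organism 4: 1 + (0.46×1 + 0.54×2) = 2.54
Organism 5: 1 + 2 = 3
Organism 6: 1 + (0.53×2 + 0.47×3) = 3.47
Organism 7: 1 + (0.13×2.54 + 0.87×3) = 3.9402
Organism 8: 1 + 3.47 = 4.47

4.47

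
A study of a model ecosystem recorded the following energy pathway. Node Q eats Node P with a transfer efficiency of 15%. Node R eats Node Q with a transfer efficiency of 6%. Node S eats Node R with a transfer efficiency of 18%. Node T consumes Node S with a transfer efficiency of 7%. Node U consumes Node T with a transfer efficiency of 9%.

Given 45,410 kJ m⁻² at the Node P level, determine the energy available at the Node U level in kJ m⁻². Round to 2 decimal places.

0.46 kJ m⁻²

Node Q: 45410 × 0.15 = 6811.5 kJ m⁻²
Node R: 6811.5 × 0.06 = 408.69 kJ m⁻²
Node S: 408.69 × 0.18 = 73.5642 kJ m⁻²
Node T: 73.5642 × 0.07 = 5.149494 kJ m⁻²
Node U: 5.149494 × 0.09 = 0.46345446 kJ m⁻²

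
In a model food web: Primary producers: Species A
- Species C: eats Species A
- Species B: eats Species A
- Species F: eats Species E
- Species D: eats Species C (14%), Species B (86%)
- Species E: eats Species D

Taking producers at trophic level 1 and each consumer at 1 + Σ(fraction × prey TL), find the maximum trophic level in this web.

Species B: 1 + 1 = 2
Species C: 1 + 1 = 2
Species D: 1 + (0.14×2 + 0.86×2) = 3
Species E: 1 + 3 = 4
Species F: 1 + 4 = 5

5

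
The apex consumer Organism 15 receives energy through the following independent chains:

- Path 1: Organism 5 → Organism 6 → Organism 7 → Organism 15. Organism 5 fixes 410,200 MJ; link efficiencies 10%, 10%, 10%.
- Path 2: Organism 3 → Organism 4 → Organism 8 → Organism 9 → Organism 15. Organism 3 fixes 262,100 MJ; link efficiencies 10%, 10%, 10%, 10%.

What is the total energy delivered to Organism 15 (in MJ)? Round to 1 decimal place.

Path 1: 410200 × 0.1 × 0.1 × 0.1 = 410.2 MJ
Path 2: 262100 × 0.1 × 0.1 × 0.1 × 0.1 = 26.21 MJ
Total at Organism 15: 410.2 + 26.21 = 436.41 MJ

436.4 MJ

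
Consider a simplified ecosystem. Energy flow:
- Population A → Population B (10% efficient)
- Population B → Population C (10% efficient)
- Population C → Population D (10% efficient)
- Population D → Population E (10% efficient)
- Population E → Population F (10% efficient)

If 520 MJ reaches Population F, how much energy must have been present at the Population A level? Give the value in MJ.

52000000 MJ

Cumulative transfer efficiency: 0.1 × 0.1 × 0.1 × 0.1 × 0.1 = 0.00001
Population A energy = 520 / 0.00001 = 52000000 MJ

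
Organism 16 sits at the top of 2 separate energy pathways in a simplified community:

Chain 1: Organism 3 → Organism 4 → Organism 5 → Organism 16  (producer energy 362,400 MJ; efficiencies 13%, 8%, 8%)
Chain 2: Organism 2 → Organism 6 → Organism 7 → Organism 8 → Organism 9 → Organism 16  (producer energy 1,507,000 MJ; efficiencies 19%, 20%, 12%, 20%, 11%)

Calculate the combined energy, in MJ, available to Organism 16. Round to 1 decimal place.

452.7 MJ

Chain 1: 362400 × 0.13 × 0.08 × 0.08 = 301.5168 MJ
Chain 2: 1507000 × 0.19 × 0.2 × 0.12 × 0.2 × 0.11 = 151.18224 MJ
Total at Organism 16: 301.5168 + 151.18224 = 452.69904 MJ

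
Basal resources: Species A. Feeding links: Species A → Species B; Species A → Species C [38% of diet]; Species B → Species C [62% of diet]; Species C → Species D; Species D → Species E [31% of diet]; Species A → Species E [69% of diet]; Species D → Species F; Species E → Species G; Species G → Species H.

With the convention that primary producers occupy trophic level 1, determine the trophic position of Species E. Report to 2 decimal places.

2.81

Species B: 1 + 1 = 2
Species C: 1 + (0.38×1 + 0.62×2) = 2.62
Species D: 1 + 2.62 = 3.62
Species E: 1 + (0.31×3.62 + 0.69×1) = 2.8122
Species F: 1 + 3.62 = 4.62
Species G: 1 + 2.8122 = 3.8122
Species H: 1 + 3.8122 = 4.8122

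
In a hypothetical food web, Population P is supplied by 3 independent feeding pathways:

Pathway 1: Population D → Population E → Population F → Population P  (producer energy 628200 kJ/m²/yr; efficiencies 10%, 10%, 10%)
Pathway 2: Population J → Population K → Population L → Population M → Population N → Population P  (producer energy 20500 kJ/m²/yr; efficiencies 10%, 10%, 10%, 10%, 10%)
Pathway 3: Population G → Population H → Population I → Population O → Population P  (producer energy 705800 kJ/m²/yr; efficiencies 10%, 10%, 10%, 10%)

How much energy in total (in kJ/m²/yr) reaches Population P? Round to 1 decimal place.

Pathway 1: 628200 × 0.1 × 0.1 × 0.1 = 628.2 kJ/m²/yr
Pathway 2: 20500 × 0.1 × 0.1 × 0.1 × 0.1 × 0.1 = 0.205 kJ/m²/yr
Pathway 3: 705800 × 0.1 × 0.1 × 0.1 × 0.1 = 70.58 kJ/m²/yr
Total at Population P: 628.2 + 0.205 + 70.58 = 698.985 kJ/m²/yr

699.0 kJ/m²/yr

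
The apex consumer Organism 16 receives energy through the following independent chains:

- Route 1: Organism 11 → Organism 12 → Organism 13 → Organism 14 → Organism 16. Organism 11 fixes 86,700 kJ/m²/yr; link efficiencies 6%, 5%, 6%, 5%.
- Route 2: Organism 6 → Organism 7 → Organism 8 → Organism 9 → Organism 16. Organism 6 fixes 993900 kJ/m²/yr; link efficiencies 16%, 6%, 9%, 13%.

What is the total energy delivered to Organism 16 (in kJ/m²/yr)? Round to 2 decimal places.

112.42 kJ/m²/yr

Route 1: 86700 × 0.06 × 0.05 × 0.06 × 0.05 = 0.7803 kJ/m²/yr
Route 2: 993900 × 0.16 × 0.06 × 0.09 × 0.13 = 111.634848 kJ/m²/yr
Total at Organism 16: 0.7803 + 111.634848 = 112.415148 kJ/m²/yr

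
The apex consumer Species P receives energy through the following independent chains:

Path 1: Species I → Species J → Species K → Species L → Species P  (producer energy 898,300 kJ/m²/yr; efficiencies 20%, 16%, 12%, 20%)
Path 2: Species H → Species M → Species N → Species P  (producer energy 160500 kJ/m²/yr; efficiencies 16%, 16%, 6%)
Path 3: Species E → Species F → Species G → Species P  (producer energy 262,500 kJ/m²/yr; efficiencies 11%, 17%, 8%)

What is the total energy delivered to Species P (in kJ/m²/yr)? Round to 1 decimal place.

Path 1: 898300 × 0.2 × 0.16 × 0.12 × 0.2 = 689.8944 kJ/m²/yr
Path 2: 160500 × 0.16 × 0.16 × 0.06 = 246.528 kJ/m²/yr
Path 3: 262500 × 0.11 × 0.17 × 0.08 = 392.7 kJ/m²/yr
Total at Species P: 689.8944 + 246.528 + 392.7 = 1329.1224 kJ/m²/yr

1329.1 kJ/m²/yr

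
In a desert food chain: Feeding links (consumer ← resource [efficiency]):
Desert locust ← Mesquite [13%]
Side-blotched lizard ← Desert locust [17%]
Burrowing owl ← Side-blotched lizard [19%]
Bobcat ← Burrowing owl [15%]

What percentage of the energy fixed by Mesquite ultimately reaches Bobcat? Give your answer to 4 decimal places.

Product of link efficiencies: 0.13 × 0.17 × 0.19 × 0.15 = 0.00062985
As a percentage: 0.00062985 × 100 = 0.0630%

0.0630%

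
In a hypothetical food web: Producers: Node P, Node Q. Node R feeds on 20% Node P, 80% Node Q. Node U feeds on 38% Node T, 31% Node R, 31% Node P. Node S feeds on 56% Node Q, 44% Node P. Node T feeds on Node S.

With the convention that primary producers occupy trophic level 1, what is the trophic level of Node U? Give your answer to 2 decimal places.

3.07

Node R: 1 + (0.2×1 + 0.8×1) = 2
Node S: 1 + (0.56×1 + 0.44×1) = 2
Node T: 1 + 2 = 3
Node U: 1 + (0.38×3 + 0.31×2 + 0.31×1) = 3.07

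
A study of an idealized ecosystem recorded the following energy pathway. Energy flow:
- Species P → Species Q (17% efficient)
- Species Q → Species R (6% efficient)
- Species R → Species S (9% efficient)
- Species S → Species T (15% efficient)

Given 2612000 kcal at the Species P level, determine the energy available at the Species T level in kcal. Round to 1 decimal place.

Species Q: 2612000 × 0.17 = 444040 kcal
Species R: 444040 × 0.06 = 26642.4 kcal
Species S: 26642.4 × 0.09 = 2397.816 kcal
Species T: 2397.816 × 0.15 = 359.6724 kcal

359.7 kcal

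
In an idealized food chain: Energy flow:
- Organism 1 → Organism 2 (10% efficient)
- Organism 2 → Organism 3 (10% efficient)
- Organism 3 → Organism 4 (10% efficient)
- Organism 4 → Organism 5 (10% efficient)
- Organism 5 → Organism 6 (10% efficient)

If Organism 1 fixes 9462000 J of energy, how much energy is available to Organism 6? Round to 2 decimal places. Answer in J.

94.62 J

Organism 2: 9462000 × 0.1 = 946200 J
Organism 3: 946200 × 0.1 = 94620 J
Organism 4: 94620 × 0.1 = 9462 J
Organism 5: 9462 × 0.1 = 946.2 J
Organism 6: 946.2 × 0.1 = 94.62 J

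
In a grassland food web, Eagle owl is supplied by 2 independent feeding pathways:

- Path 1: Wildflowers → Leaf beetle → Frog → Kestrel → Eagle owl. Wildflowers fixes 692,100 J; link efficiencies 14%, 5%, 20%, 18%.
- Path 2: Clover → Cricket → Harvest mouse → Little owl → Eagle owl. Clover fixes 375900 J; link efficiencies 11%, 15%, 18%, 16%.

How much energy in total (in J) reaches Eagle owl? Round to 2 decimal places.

353.04 J

Path 1: 692100 × 0.14 × 0.05 × 0.2 × 0.18 = 174.4092 J
Path 2: 375900 × 0.11 × 0.15 × 0.18 × 0.16 = 178.62768 J
Total at Eagle owl: 174.4092 + 178.62768 = 353.03688 J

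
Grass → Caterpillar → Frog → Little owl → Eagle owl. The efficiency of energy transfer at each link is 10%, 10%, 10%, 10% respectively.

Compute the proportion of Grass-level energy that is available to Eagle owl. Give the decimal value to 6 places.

Product of link efficiencies: 0.1 × 0.1 × 0.1 × 0.1 = 0.0001

0.000100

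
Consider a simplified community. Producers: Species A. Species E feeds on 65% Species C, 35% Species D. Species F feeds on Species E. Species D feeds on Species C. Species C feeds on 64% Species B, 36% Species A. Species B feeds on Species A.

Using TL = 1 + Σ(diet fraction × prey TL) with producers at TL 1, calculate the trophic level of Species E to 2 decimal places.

Species B: 1 + 1 = 2
Species C: 1 + (0.64×2 + 0.36×1) = 2.64
Species D: 1 + 2.64 = 3.64
Species E: 1 + (0.65×2.64 + 0.35×3.64) = 3.99
Species F: 1 + 3.99 = 4.99

3.99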